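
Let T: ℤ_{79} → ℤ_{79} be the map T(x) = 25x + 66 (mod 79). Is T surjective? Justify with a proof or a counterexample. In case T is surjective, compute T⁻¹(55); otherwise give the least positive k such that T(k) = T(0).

By definition, surjectivity means every element of the codomain has a preimage under T.
Since gcd(25, 79) = 1, 25 is invertible modulo 79. Euclid's algorithm: 79 = 3·25 + 4, 25 = 6·4 + 1; back-substituting gives 1 = 19·25 − 6·79, so 25⁻¹ ≡ 19 (mod 79).
For any y ∈ ℤ_{79}, x = 19(y − 66) mod 79 satisfies T(x) = 25·19(y − 66) + 66 ≡ y (since 25·19 ≡ 1 mod 79). So every y has a preimage.
So T is surjective.
Since T is surjective, we compute T⁻¹(55): solve 25x + 66 ≡ 55 (mod 79), i.e. 25x ≡ 68 (mod 79).
Multiplying by 25⁻¹ = 19 gives x ≡ 19·68 = 1292 = 16·79 + 28 ≡ 28 (mod 79).
Check: T(28) = 25·28 + 66 = 766 = 9·79 + 55 ≡ 55 (mod 79).

28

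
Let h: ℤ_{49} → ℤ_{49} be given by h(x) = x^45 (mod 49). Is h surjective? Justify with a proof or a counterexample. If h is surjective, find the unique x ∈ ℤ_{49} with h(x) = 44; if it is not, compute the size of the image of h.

h(3): Repeated squaring mod 49: 3^1 ≡ 3, 3^2 ≡ 3² = 9, 3^4 ≡ 9² = 81 ≡ 32, 3^8 ≡ 32² = 1024 ≡ 44, 3^16 ≡ 44² = 1936 ≡ 25, 3^32 ≡ 25² = 625 ≡ 37. Since 45 = 32 + 8 + 4 + 1, 3^45 ≡ 37·44·32·3: 37·44 = 1628 ≡ 11, then 11·32 = 352 ≡ 9, then 9·3 = 27. So 3^45 ≡ 27 (mod 49).
h(5): Repeated squaring mod 49: 5^1 ≡ 5, 5^2 ≡ 5² = 25, 5^4 ≡ 25² = 625 ≡ 37, 5^8 ≡ 37² = 1369 ≡ 46, 5^16 ≡ 46² = 2116 ≡ 9, 5^32 ≡ 9² = 81 ≡ 32. Since 45 = 32 + 8 + 4 + 1, 5^45 ≡ 32·46·37·5: 32·46 = 1472 ≡ 2, then 2·37 = 74 ≡ 25, then 25·5 = 125 ≡ 27. So 5^45 ≡ 27 (mod 49).
So h(3) = h(5) = 27 while 3 ≠ 5, hence h is not injective.
A non-injective map from the 49-element set ℤ_{49} to itself takes at most 48 distinct values, so it cannot be surjective. Therefore h is not surjective.
Since h is not surjective, we determine |image(h)|. Computing x^45 mod 49 for each x (by repeated squaring, reducing mod 49 at every step), the values h(0), h(1), …, h(48) are: 0, 1, 8, 27, 15, 27, 20, 0, 22, 43, 20, 8, 13, 41, 0, 43, 29, 13, 1, 48, 13, 0, 15, 15, 6, 43, 34, 34, 0, 36, 1, 48, 36, 20, 6, 0, 8, 36, 41, 29, 6, 27, 0, 29, 22, 34, 22, 41, 48.
The distinct values are {0, 1, 6, 8, 13, 15, 20, 22, 27, 29, 34, 36, 41, 43, 48}; there are 15 of them.

15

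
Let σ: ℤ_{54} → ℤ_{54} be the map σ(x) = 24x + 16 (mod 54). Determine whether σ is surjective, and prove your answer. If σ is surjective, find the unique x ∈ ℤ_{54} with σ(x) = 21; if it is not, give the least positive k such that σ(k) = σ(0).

9

Recall that surjectivity means every element of the codomain has a preimage under σ.
Since gcd(24, 54) = 6, we have 24x ≡ 0 (mod 6) for all x, so σ(x) ≡ 4 (mod 6).
But 0 ≢ 4 (mod 6), so 0 ∈ ℤ_{54} has no preimage. Thus σ is not surjective.
Since σ is not surjective, we find the least positive k with σ(k) = σ(0): this means 24k ≡ 0 (mod 54), i.e. 54 ∣ 24k. Since gcd(24, 54) = 6, dividing through by 6 this holds exactly when 9 ∣ 4k, and as gcd(4, 9) = 1, exactly when 9 ∣ k.
The smallest positive such k is 9.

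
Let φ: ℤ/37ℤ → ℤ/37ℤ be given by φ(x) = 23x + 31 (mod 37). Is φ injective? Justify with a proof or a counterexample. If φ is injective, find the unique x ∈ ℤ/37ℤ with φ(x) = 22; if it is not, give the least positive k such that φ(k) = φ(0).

Recall: φ is injective when φ(a) = φ(b) forces a = b.
If φ(a) = φ(b), then 23a ≡ 23b (mod 37). Because gcd(23, 37) = 1, we may cancel 23 to get a ≡ b (mod 37).
Thus φ is injective.
We now compute 23⁻¹ mod 37 explicitly. Euclid's algorithm: 37 = 1·23 + 14, 23 = 1·14 + 9, 14 = 1·9 + 5, 9 = 1·5 + 4, 5 = 1·4 + 1; back-substituting gives 1 = 29·23 − 18·37, so 23⁻¹ ≡ 29 (mod 37).
Since φ is injective, we compute φ⁻¹(22): solve 23x + 31 ≡ 22 (mod 37), i.e. 23x ≡ 28 (mod 37).
Multiplying by 23⁻¹ = 29 gives x ≡ 29·28 = 812 = 21·37 + 35 ≡ 35 (mod 37).
Check: φ(35) = 23·35 + 31 = 836 = 22·37 + 22 ≡ 22 (mod 37).

35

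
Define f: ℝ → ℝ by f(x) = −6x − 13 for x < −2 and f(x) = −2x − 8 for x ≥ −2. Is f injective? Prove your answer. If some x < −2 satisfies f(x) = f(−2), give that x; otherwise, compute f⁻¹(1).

Both pieces are strictly decreasing (slopes −6 and −2), so each is injective on its own interval.
The left piece maps (−∞, −2) onto (−1, ∞); the right piece maps [−2, ∞) onto (−∞, −4].
These images are disjoint, so no value is attained by both pieces. Therefore f is injective.
Because the two images are disjoint, no x < −2 has f(x) = f(−2), so we compute f⁻¹(1): 1 lies in (−1, ∞), so solve −6x − 13 = 1: x = (1 + 13)/(−6) = −7/3.

-7/3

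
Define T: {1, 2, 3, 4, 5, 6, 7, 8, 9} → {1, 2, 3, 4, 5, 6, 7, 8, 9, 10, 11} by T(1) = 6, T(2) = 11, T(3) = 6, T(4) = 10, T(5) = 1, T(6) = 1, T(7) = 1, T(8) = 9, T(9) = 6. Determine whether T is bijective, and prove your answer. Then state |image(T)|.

5

T(1) = 6 = T(3) with 1 ≠ 3, so T is not injective, hence not bijective.
The image of T is {1, 6, 9, 10, 11}, which has 5 elements.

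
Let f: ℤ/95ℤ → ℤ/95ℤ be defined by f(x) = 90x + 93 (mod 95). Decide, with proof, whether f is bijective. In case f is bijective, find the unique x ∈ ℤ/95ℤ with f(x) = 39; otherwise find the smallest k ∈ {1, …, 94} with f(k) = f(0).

19

We have gcd(90, 95) = 5 > 1. Taking u = 0 and v = 19: f(0) = 93 and f(19) = 90·19 + 93 = 1803 ≡ 93 (mod 95).
So f(0) = f(19) while 0 ≠ 19, hence f is not injective, hence not bijective.
Since f is not bijective, we find the least positive k with f(k) = f(0): this means 90k ≡ 0 (mod 95), i.e. 95 ∣ 90k. Since gcd(90, 95) = 5, dividing through by 5 this holds exactly when 19 ∣ 18k, and as gcd(18, 19) = 1, exactly when 19 ∣ k.
The smallest positive such k is 19.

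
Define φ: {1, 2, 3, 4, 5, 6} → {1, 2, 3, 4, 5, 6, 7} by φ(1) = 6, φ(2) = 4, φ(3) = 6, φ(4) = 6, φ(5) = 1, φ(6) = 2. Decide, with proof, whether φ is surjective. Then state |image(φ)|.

No element maps to 3, so φ is not surjective.
The image of φ is {1, 2, 4, 6}, which has 4 elements.

4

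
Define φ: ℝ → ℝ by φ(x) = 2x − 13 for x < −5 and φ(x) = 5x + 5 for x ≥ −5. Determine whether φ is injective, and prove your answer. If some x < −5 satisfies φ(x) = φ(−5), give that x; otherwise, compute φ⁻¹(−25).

Both pieces are strictly increasing (slopes 2 and 5), so each is injective on its own interval.
The left piece maps (−∞, −5) onto (−∞, −23); the right piece maps [−5, ∞) onto [−20, ∞).
These images are disjoint, so no value is attained by both pieces. Thus φ is injective.
Because the two images are disjoint, no x < −5 has φ(x) = φ(−5), so we compute φ⁻¹(−25): −25 lies in (−∞, −23), so solve 2x − 13 = −25: x = (−25 + 13)/2 = −6.

-6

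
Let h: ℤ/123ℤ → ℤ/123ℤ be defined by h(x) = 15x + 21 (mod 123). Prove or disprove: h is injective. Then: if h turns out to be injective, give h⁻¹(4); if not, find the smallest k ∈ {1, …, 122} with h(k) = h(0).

By definition, injectivity means: for all u, v in the domain, h(u) = h(v) implies u = v.
We have gcd(15, 123) = 3 > 1. Taking u = 0 and v = 41: h(0) = 21 and h(41) = 15·41 + 21 = 636 ≡ 21 (mod 123).
So h(0) = h(41) while 0 ≠ 41, so h is not injective.
Since h is not injective, we find the least positive k with h(k) = h(0): this means 15k ≡ 0 (mod 123), i.e. 123 ∣ 15k. Since gcd(15, 123) = 3, dividing through by 3 this holds exactly when 41 ∣ 5k, and as gcd(5, 41) = 1, exactly when 41 ∣ k.
The smallest positive such k is 41.

41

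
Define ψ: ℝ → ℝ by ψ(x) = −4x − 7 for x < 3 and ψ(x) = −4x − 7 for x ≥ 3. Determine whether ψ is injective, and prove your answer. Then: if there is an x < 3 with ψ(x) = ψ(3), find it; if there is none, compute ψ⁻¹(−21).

Both pieces are strictly decreasing (slopes −4 and −4), so each is injective on its own interval.
The left piece maps (−∞, 3) onto (−19, ∞); the right piece maps [3, ∞) onto (−∞, −19].
These images are disjoint, so no value is attained by both pieces. So ψ is injective.
Because the two images are disjoint, no x < 3 has ψ(x) = ψ(3), so we compute ψ⁻¹(−21): −21 lies in (−∞, −19], so solve −4x − 7 = −21: x = (−21 + 7)/(−4) = 7/2.

7/2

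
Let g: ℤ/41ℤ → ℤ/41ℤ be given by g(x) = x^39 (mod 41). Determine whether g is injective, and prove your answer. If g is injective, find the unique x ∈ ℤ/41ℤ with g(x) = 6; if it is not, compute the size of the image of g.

7

Since 41 is prime, the nonzero elements of ℤ/41ℤ form a cyclic group of order 40.
As gcd(39, 40) = 1, raising to the 39th power is a bijection on this group: if u^39 ≡ v^39 then (uv^{−1})^39 = 1, and the only element of order dividing gcd(39, 40) = 1 is 1, so u = v.
With g(0) = 0 this makes g injective on all of ℤ/41ℤ, hence bijective (finite equal-size domain and codomain). In particular g is injective.
Since g is injective, we find the preimage of 6. The inverse of x ↦ x^39 on (ℤ/41ℤ)^× is x ↦ x^39, because 39·39 = 1521 = 38·40 + 1 ≡ 1 (mod 40) and x^{40} = 1 for x ≠ 0 (Fermat). So g⁻¹(6) = 6^39 mod 41.
Repeated squaring mod 41: 6^1 ≡ 6, 6^2 ≡ 6² = 36, 6^4 ≡ 36² = 1296 ≡ 25, 6^8 ≡ 25² = 625 ≡ 10, 6^16 ≡ 10² = 100 ≡ 18, 6^32 ≡ 18² = 324 ≡ 37. Since 39 = 32 + 4 + 2 + 1, 6^39 ≡ 37·25·36·6: 37·25 = 925 ≡ 23, then 23·36 = 828 ≡ 8, then 8·6 = 48 ≡ 7. So 6^39 ≡ 7 (mod 41).
Hence g⁻¹(6) = 7.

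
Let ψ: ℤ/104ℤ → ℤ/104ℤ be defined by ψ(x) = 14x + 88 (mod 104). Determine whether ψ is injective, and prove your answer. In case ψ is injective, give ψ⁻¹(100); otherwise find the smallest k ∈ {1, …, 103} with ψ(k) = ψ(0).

Recall that ψ is injective when ψ(s) = ψ(t) forces s = t.
We have gcd(14, 104) = 2 > 1. Taking s = 0 and t = 52: ψ(0) = 88 and ψ(52) = 14·52 + 88 = 816 ≡ 88 (mod 104).
So ψ(0) = ψ(52) while 0 ≠ 52, thus ψ is not injective.
Since ψ is not injective, we find the least positive k with ψ(k) = ψ(0): this means 14k ≡ 0 (mod 104), i.e. 104 ∣ 14k. Since gcd(14, 104) = 2, dividing through by 2 this holds exactly when 52 ∣ 7k, and as gcd(7, 52) = 1, exactly when 52 ∣ k.
The smallest positive such k is 52.

52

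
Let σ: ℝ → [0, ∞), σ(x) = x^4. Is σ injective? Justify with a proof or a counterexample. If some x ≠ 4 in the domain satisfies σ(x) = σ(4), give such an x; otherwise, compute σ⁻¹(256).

σ(4) = 256 = (−4)^4 = σ(−4) (since 4 is even), with 4 ≠ −4. So σ is not injective.
For the follow-up, such an x exists: taking x = −4 ∈ ℝ gives σ(−4) = 256 = σ(4) with −4 ≠ 4.

-4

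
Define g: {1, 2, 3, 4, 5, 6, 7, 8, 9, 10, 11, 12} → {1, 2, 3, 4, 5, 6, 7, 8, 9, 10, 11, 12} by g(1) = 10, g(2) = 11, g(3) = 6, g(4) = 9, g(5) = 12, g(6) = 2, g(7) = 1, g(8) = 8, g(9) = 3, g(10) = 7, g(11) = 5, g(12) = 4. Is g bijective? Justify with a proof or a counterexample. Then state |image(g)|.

The values 10, 11, 6, 9, 12, 2, 1, 8, 3, 7, 5, 4 are a permutation of {1, 2, 3, 4, 5, 6, 7, 8, 9, 10, 11, 12}: each element appears exactly once.
So g is injective and surjective, hence bijective.
The image of g is {1, 2, 3, 4, 5, 6, 7, 8, 9, 10, 11, 12}, which has 12 elements.

12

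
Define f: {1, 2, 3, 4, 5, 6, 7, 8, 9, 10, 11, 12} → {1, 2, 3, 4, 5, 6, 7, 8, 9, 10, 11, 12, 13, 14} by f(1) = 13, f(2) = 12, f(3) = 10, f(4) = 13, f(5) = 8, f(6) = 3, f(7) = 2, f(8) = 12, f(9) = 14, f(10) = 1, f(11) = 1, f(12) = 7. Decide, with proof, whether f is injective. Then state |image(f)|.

f(1) = 13 = f(4) with 1 ≠ 4, so f is not injective.
The image of f is {1, 2, 3, 7, 8, 10, 12, 13, 14}, which has 9 elements.

9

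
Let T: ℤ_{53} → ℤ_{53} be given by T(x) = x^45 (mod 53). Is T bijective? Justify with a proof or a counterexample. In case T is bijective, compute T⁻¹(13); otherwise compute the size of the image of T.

16

Since 53 is prime, the nonzero elements of ℤ_{53} form a cyclic group of order 52.
As gcd(45, 52) = 1, raising to the 45th power is a bijection on this group: if x_1^45 ≡ x_2^45 then (x_1x_2^{−1})^45 = 1, and the only element of order dividing gcd(45, 52) = 1 is 1, so x_1 = x_2.
With T(0) = 0 this makes T injective on all of ℤ_{53}, hence bijective (finite equal-size domain and codomain). In particular T is bijective.
Since T is bijective, we find the preimage of 13. The inverse of x ↦ x^45 on (ℤ_{53})^× is x ↦ x^37, because 45·37 = 1665 = 32·52 + 1 ≡ 1 (mod 52) and x^{52} = 1 for x ≠ 0 (Fermat). So T⁻¹(13) = 13^37 mod 53.
Repeated squaring mod 53: 13^1 ≡ 13, 13^2 ≡ 13² = 169 ≡ 10, 13^4 ≡ 10² = 100 ≡ 47, 13^8 ≡ 47² = 2209 ≡ 36, 13^16 ≡ 36² = 1296 ≡ 24, 13^32 ≡ 24² = 576 ≡ 46. Since 37 = 32 + 4 + 1, 13^37 ≡ 46·47·13: 46·47 = 2162 ≡ 42, then 42·13 = 546 ≡ 16. So 13^37 ≡ 16 (mod 53).
Hence T⁻¹(13) = 16.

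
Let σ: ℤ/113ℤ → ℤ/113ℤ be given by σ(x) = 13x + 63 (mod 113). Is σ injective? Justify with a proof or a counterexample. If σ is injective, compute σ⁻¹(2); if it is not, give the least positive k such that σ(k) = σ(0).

4

Recall that injectivity means: for all x_1, x_2 in the domain, σ(x_1) = σ(x_2) implies x_1 = x_2.
If σ(x_1) = σ(x_2), then 13x_1 ≡ 13x_2 (mod 113). Because gcd(13, 113) = 1, we may cancel 13 to get x_1 ≡ x_2 (mod 113).
Therefore σ is injective.
We now compute 13⁻¹ mod 113 explicitly. Euclid's algorithm: 113 = 8·13 + 9, 13 = 1·9 + 4, 9 = 2·4 + 1; back-substituting gives 1 = 87·13 − 10·113, so 13⁻¹ ≡ 87 (mod 113).
Since σ is injective, we compute σ⁻¹(2): solve 13x + 63 ≡ 2 (mod 113), i.e. 13x ≡ 52 (mod 113).
Multiplying by 13⁻¹ = 87 gives x ≡ 87·52 = 4524 = 40·113 + 4 ≡ 4 (mod 113).
Check: σ(4) = 13·4 + 63 = 115 = 1·113 + 2 ≡ 2 (mod 113).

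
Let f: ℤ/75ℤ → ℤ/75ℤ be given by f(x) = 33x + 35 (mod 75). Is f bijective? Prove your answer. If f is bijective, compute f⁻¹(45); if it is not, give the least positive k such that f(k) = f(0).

Recall that f is injective when f(u) = f(v) forces u = v.
We have gcd(33, 75) = 3 > 1. Taking u = 0 and v = 25: f(0) = 35 and f(25) = 33·25 + 35 = 860 ≡ 35 (mod 75).
So f(0) = f(25) while 0 ≠ 25, so f is not injective, hence not bijective.
Since f is not bijective, we find the least positive k with f(k) = f(0): this means 33k ≡ 0 (mod 75), i.e. 75 ∣ 33k. Since gcd(33, 75) = 3, dividing through by 3 this holds exactly when 25 ∣ 11k, and as gcd(11, 25) = 1, exactly when 25 ∣ k.
The smallest positive such k is 25.

25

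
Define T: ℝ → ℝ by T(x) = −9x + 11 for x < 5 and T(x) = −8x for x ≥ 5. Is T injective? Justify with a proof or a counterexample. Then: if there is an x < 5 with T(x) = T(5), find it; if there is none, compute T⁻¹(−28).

13/3

Both pieces are strictly decreasing (slopes −9 and −8), so each is injective on its own interval.
The left piece maps (−∞, 5) onto (−34, ∞); the right piece maps [5, ∞) onto (−∞, −40].
These images are disjoint, so no value is attained by both pieces. Thus T is injective.
Because the two images are disjoint, no x < 5 has T(x) = T(5), so we compute T⁻¹(−28): −28 lies in (−34, ∞), so solve −9x + 11 = −28: x = (−28 − 11)/(−9) = 13/3.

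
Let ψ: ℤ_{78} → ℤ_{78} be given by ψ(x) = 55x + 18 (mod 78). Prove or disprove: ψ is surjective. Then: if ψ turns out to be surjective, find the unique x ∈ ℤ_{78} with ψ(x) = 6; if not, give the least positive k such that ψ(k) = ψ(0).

48

Since gcd(55, 78) = 1, 55 is invertible modulo 78. Euclid's algorithm: 78 = 1·55 + 23, 55 = 2·23 + 9, 23 = 2·9 + 5, 9 = 1·5 + 4, 5 = 1·4 + 1; back-substituting gives 1 = 61·55 − 43·78, so 55⁻¹ ≡ 61 (mod 78).
Then y ↦ 61(y − 18) is a two-sided inverse to ψ, so every y ∈ ℤ_{78} has a preimage.
Thus ψ is surjective.
Since ψ is surjective, we find ψ⁻¹(6): we need 55x ≡ 6 − 18 ≡ 66 (mod 78). Using 55⁻¹ = 61: x ≡ 61·66 = 4026 = 51·78 + 48, so x = 48.
Check: ψ(48) = 55·48 + 18 = 2658 = 34·78 + 6 ≡ 6 (mod 78).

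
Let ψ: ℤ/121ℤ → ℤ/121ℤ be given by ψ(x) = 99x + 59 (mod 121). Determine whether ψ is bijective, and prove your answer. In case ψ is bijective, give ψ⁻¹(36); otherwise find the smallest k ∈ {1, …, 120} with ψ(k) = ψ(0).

We have gcd(99, 121) = 11 > 1. Taking x_1 = 0 and x_2 = 11: ψ(0) = 59 and ψ(11) = 99·11 + 59 = 1148 ≡ 59 (mod 121).
So ψ(0) = ψ(11) while 0 ≠ 11, therefore ψ is not injective, hence not bijective.
Since ψ is not bijective, we find the least positive k with ψ(k) = ψ(0): this means 99k ≡ 0 (mod 121), i.e. 121 ∣ 99k. Since gcd(99, 121) = 11, dividing through by 11 this holds exactly when 11 ∣ 9k, and as gcd(9, 11) = 1, exactly when 11 ∣ k.
The smallest positive such k is 11.

11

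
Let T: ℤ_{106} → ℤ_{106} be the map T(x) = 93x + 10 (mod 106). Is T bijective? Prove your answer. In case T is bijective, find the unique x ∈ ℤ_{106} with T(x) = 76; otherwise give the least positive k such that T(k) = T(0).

By definition, injectivity means: for all a, b in the domain, T(a) = T(b) implies a = b.
If T(a) = T(b), then 93a ≡ 93b (mod 106). Because gcd(93, 106) = 1, we may cancel 93 to get a ≡ b (mod 106).
We now compute 93⁻¹ mod 106 explicitly. Euclid's algorithm: 106 = 1·93 + 13, 93 = 7·13 + 2, 13 = 6·2 + 1; back-substituting gives 1 = 57·93 − 50·106, so 93⁻¹ ≡ 57 (mod 106).
For any y ∈ ℤ_{106}, x = 57(y − 10) mod 106 satisfies T(x) = 93·57(y − 10) + 10 ≡ y (since 93·57 ≡ 1 mod 106). So every y has a preimage.
So T is bijective.
Since T is bijective, we find T⁻¹(76): we need 93x ≡ 76 − 10 ≡ 66 (mod 106). Using 93⁻¹ = 57: x ≡ 57·66 = 3762 = 35·106 + 52, so x = 52.
Check: T(52) = 93·52 + 10 = 4846 = 45·106 + 76 ≡ 76 (mod 106).

52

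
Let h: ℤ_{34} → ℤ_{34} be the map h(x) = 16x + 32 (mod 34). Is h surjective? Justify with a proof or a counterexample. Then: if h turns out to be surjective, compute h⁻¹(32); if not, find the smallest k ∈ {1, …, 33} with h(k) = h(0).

Recall: h is surjective if every y in the codomain equals h(x) for some x in the domain.
Since gcd(16, 34) = 2, we have 16x ≡ 0 (mod 2) for all x, so h(x) ≡ 0 (mod 2).
But 1 ≢ 0 (mod 2), so 1 ∈ ℤ_{34} has no preimage. Thus h is not surjective.
Since h is not surjective, we find the least positive k with h(k) = h(0): this means 16k ≡ 0 (mod 34), i.e. 34 ∣ 16k. Since gcd(16, 34) = 2, dividing through by 2 this holds exactly when 17 ∣ 8k, and as gcd(8, 17) = 1, exactly when 17 ∣ k.
The smallest positive such k is 17.

17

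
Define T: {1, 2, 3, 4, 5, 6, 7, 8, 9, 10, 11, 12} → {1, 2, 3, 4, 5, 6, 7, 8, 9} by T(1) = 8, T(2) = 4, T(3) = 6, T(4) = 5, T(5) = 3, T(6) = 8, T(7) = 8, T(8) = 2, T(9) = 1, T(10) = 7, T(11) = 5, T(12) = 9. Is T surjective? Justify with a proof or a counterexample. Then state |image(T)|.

9

Every element of the codomain has a preimage: 1 = T(9), 2 = T(8), 3 = T(5), 4 = T(2), 5 = T(4), 6 = T(3), 7 = T(10), 8 = T(1), 9 = T(12).
Thus T is surjective.
The image of T is {1, 2, 3, 4, 5, 6, 7, 8, 9}, which has 9 elements.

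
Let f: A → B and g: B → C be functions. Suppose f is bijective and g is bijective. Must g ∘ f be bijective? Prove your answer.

Injectivity: if g(f(x_1)) = g(f(x_2)) then f(x_1) = f(x_2) (g injective) so x_1 = x_2 (f injective).
Surjectivity: for c ∈ C pick b with g(b) = c, then a with f(a) = b; then (g ∘ f)(a) = c.
Thus g ∘ f is bijective.

bijective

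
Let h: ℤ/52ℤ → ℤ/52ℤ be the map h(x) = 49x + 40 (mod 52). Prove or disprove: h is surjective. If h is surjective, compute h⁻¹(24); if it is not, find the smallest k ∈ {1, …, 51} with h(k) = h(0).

40

Recall that surjectivity means every element of the codomain has a preimage under h.
Since gcd(49, 52) = 1, 49 is invertible modulo 52. Euclid's algorithm: 52 = 1·49 + 3, 49 = 16·3 + 1; back-substituting gives 1 = 17·49 − 16·52, so 49⁻¹ ≡ 17 (mod 52).
Then y ↦ 17(y − 40) is a two-sided inverse to h, so every y ∈ ℤ/52ℤ has a preimage.
Therefore h is surjective.
Since h is surjective, we find h⁻¹(24): we need 49x ≡ 24 − 40 ≡ 36 (mod 52). Using 49⁻¹ = 17: x ≡ 17·36 = 612 = 11·52 + 40, so x = 40.
Check: h(40) = 49·40 + 40 = 2000 = 38·52 + 24 ≡ 24 (mod 52).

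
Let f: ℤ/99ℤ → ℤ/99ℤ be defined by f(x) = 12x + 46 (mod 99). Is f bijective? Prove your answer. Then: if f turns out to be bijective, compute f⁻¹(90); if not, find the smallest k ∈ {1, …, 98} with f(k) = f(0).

33

We have gcd(12, 99) = 3 > 1. Taking x_1 = 0 and x_2 = 33: f(0) = 46 and f(33) = 12·33 + 46 = 442 ≡ 46 (mod 99).
So f(0) = f(33) while 0 ≠ 33, hence f is not injective, hence not bijective.
Since f is not bijective, we find the least positive k with f(k) = f(0): this means 12k ≡ 0 (mod 99), i.e. 99 ∣ 12k. Since gcd(12, 99) = 3, dividing through by 3 this holds exactly when 33 ∣ 4k, and as gcd(4, 33) = 1, exactly when 33 ∣ k.
The smallest positive such k is 33.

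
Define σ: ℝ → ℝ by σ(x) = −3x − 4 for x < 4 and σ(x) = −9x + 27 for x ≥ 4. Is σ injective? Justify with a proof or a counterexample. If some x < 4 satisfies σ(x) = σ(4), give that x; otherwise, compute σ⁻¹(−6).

5/3

Both pieces are strictly decreasing (slopes −3 and −9), so each is injective on its own interval.
The left piece maps (−∞, 4) onto (−16, ∞); the right piece maps [4, ∞) onto (−∞, −9].
These images overlap. In particular σ(4) = −9 (right piece), and solving −3x − 4 = −9 on the left piece gives x = 5/3 < 4.
So σ(5/3) = σ(4) with 5/3 ≠ 4, and σ is not injective. This x = 5/3 is the requested value below 4.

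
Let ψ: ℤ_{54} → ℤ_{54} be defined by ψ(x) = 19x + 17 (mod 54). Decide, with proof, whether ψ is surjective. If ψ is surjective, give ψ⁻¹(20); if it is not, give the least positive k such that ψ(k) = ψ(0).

3

Recall that ψ is surjective if every y in the codomain equals ψ(x) for some x in the domain.
Since gcd(19, 54) = 1, 19 is invertible modulo 54. Euclid's algorithm: 54 = 2·19 + 16, 19 = 1·16 + 3, 16 = 5·3 + 1; back-substituting gives 1 = 37·19 − 13·54, so 19⁻¹ ≡ 37 (mod 54).
For any y ∈ ℤ_{54}, x = 37(y − 17) mod 54 satisfies ψ(x) = 19·37(y − 17) + 17 ≡ y (since 19·37 ≡ 1 mod 54). So every y has a preimage.
Thus ψ is surjective.
Since ψ is surjective, we compute ψ⁻¹(20): solve 19x + 17 ≡ 20 (mod 54), i.e. 19x ≡ 3 (mod 54).
Multiplying by 19⁻¹ = 37 gives x ≡ 37·3 = 111 = 2·54 + 3 ≡ 3 (mod 54).
Check: ψ(3) = 19·3 + 17 = 74 = 1·54 + 20 ≡ 20 (mod 54).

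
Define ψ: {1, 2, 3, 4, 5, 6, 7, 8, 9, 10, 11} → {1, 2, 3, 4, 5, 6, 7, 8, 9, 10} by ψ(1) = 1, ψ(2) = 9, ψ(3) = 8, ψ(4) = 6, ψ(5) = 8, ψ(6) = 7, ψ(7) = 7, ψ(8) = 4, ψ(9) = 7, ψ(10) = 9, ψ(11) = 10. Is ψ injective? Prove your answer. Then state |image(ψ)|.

7

ψ(3) = 8 = ψ(5) with 3 ≠ 5, so ψ is not injective.
The image of ψ is {1, 4, 6, 7, 8, 9, 10}, which has 7 elements.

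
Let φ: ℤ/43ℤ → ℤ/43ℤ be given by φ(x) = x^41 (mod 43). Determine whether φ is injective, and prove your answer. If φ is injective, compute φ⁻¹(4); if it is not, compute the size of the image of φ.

11

Since 43 is prime, the nonzero elements of ℤ/43ℤ form a cyclic group of order 42.
As gcd(41, 42) = 1, raising to the 41st power is a bijection on this group: if x_1^41 ≡ x_2^41 then (x_1x_2^{−1})^41 = 1, and the only element of order dividing gcd(41, 42) = 1 is 1, so x_1 = x_2.
With φ(0) = 0 this makes φ injective on all of ℤ/43ℤ, hence bijective (finite equal-size domain and codomain). In particular φ is injective.
Since φ is injective, we find the preimage of 4. The inverse of x ↦ x^41 on (ℤ/43ℤ)^× is x ↦ x^41, because 41·41 = 1681 = 40·42 + 1 ≡ 1 (mod 42) and x^{42} = 1 for x ≠ 0 (Fermat). So φ⁻¹(4) = 4^41 mod 43.
Repeated squaring mod 43: 4^1 ≡ 4, 4^2 ≡ 4² = 16, 4^4 ≡ 16² = 256 ≡ 41, 4^8 ≡ 41² = 1681 ≡ 4, 4^16 ≡ 4² = 16, 4^32 ≡ 16² = 256 ≡ 41. Since 41 = 32 + 8 + 1, 4^41 ≡ 41·4·4: 41·4 = 164 ≡ 35, then 35·4 = 140 ≡ 11. So 4^41 ≡ 11 (mod 43).
Hence φ⁻¹(4) = 11.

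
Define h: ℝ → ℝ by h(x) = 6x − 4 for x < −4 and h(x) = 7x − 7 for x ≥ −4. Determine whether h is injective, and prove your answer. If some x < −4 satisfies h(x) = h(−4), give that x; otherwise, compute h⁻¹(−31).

-31/6

Both pieces are strictly increasing (slopes 6 and 7), so each is injective on its own interval.
The left piece maps (−∞, −4) onto (−∞, −28); the right piece maps [−4, ∞) onto [−35, ∞).
These images overlap. In particular h(−4) = −35 (right piece), and solving 6x − 4 = −35 on the left piece gives x = −31/6 < −4.
So h(−31/6) = h(−4) with −31/6 ≠ −4, and h is not injective. This x = −31/6 is the requested value below −4.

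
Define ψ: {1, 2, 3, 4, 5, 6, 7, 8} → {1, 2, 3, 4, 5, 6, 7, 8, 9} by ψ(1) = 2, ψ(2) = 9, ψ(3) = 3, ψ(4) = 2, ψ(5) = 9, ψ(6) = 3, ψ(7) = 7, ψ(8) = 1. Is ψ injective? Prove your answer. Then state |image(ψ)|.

5

ψ(1) = 2 = ψ(4) with 1 ≠ 4, so ψ is not injective.
The image of ψ is {1, 2, 3, 7, 9}, which has 5 elements.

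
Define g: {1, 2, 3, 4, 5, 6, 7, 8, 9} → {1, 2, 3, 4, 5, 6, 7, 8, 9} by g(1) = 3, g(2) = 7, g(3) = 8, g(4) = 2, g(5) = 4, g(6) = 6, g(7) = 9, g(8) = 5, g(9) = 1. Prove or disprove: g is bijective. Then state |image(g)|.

The values 3, 7, 8, 2, 4, 6, 9, 5, 1 are a permutation of {1, 2, 3, 4, 5, 6, 7, 8, 9}: each element appears exactly once.
So g is injective and surjective, hence bijective.
The image of g is {1, 2, 3, 4, 5, 6, 7, 8, 9}, which has 9 elements.

9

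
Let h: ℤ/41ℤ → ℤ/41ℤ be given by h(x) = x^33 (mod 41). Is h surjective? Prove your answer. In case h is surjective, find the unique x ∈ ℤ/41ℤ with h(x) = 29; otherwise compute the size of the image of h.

Since 41 is prime, the nonzero elements of ℤ/41ℤ form a cyclic group of order 40.
As gcd(33, 40) = 1, raising to the 33rd power is a bijection on this group: if x_1^33 ≡ x_2^33 then (x_1x_2^{−1})^33 = 1, and the only element of order dividing gcd(33, 40) = 1 is 1, so x_1 = x_2.
With h(0) = 0 this makes h injective on all of ℤ/41ℤ, hence bijective (finite equal-size domain and codomain). In particular h is surjective.
Since h is surjective, we find the preimage of 29. The inverse of x ↦ x^33 on (ℤ/41ℤ)^× is x ↦ x^17, because 33·17 = 561 = 14·40 + 1 ≡ 1 (mod 40) and x^{40} = 1 for x ≠ 0 (Fermat). So h⁻¹(29) = 29^17 mod 41.
Repeated squaring mod 41: 29^1 ≡ 29, 29^2 ≡ 29² = 841 ≡ 21, 29^4 ≡ 21² = 441 ≡ 31, 29^8 ≡ 31² = 961 ≡ 18, 29^16 ≡ 18² = 324 ≡ 37. Since 17 = 16 + 1, 29^17 ≡ 37·29: 37·29 = 1073 ≡ 7. So 29^17 ≡ 7 (mod 41).
Hence h⁻¹(29) = 7.

7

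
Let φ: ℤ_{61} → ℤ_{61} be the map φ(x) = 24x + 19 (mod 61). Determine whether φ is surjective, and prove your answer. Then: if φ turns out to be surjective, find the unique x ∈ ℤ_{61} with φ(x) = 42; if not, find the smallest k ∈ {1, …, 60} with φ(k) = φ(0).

34

Since gcd(24, 61) = 1, 24 is invertible modulo 61. Euclid's algorithm: 61 = 2·24 + 13, 24 = 1·13 + 11, 13 = 1·11 + 2, 11 = 5·2 + 1; back-substituting gives 1 = 28·24 − 11·61, so 24⁻¹ ≡ 28 (mod 61).
For any y ∈ ℤ_{61}, x = 28(y − 19) mod 61 satisfies φ(x) = 24·28(y − 19) + 19 ≡ y (since 24·28 ≡ 1 mod 61). So every y has a preimage.
Therefore φ is surjective.
Since φ is surjective, we find φ⁻¹(42): we need 24x ≡ 42 − 19 ≡ 23 (mod 61). Using 24⁻¹ = 28: x ≡ 28·23 = 644 = 10·61 + 34, so x = 34.
Check: φ(34) = 24·34 + 19 = 835 = 13·61 + 42 ≡ 42 (mod 61).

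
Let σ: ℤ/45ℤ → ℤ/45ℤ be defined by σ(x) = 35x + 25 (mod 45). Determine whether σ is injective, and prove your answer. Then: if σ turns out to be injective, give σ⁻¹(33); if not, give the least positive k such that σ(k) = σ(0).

9

We have gcd(35, 45) = 5 > 1. Taking x_1 = 0 and x_2 = 9: σ(0) = 25 and σ(9) = 35·9 + 25 = 340 ≡ 25 (mod 45).
So σ(0) = σ(9) while 0 ≠ 9, thus σ is not injective.
Since σ is not injective, we find the least positive k with σ(k) = σ(0): this means 35k ≡ 0 (mod 45), i.e. 45 ∣ 35k. Since gcd(35, 45) = 5, dividing through by 5 this holds exactly when 9 ∣ 7k, and as gcd(7, 9) = 1, exactly when 9 ∣ k.
The smallest positive such k is 9.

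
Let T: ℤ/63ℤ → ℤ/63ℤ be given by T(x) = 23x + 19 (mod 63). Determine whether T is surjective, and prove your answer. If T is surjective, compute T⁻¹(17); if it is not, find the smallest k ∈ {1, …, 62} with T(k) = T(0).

Recall: T is surjective if every y in the codomain equals T(x) for some x in the domain.
Since gcd(23, 63) = 1, 23 is invertible modulo 63. Euclid's algorithm: 63 = 2·23 + 17, 23 = 1·17 + 6, 17 = 2·6 + 5, 6 = 1·5 + 1; back-substituting gives 1 = 11·23 − 4·63, so 23⁻¹ ≡ 11 (mod 63).
For any y ∈ ℤ/63ℤ, x = 11(y − 19) mod 63 satisfies T(x) = 23·11(y − 19) + 19 ≡ y (since 23·11 ≡ 1 mod 63). So every y has a preimage.
So T is surjective.
Since T is surjective, we compute T⁻¹(17): solve 23x + 19 ≡ 17 (mod 63), i.e. 23x ≡ 61 (mod 63).
Multiplying by 23⁻¹ = 11 gives x ≡ 11·61 = 671 = 10·63 + 41 ≡ 41 (mod 63).
Check: T(41) = 23·41 + 19 = 962 = 15·63 + 17 ≡ 17 (mod 63).

41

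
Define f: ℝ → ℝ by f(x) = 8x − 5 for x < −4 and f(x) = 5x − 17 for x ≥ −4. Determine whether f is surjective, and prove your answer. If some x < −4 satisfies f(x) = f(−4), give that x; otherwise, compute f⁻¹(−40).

Both pieces are strictly increasing (slopes 8 and 5), so each is injective on its own interval.
The left piece maps (−∞, −4) onto (−∞, −37); the right piece maps [−4, ∞) onto [−37, ∞).
These images together cover ℝ, so f is surjective.
Because the two images are disjoint, no x < −4 has f(x) = f(−4), so we compute f⁻¹(−40): −40 lies in (−∞, −37), so solve 8x − 5 = −40: x = (−40 + 5)/8 = −35/8.

-35/8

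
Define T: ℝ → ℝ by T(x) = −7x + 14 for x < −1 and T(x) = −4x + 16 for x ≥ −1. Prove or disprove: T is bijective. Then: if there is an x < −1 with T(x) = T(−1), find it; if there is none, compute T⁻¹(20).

-1

Both pieces are strictly decreasing (slopes −7 and −4), so each is injective on its own interval.
The left piece maps (−∞, −1) onto (21, ∞); the right piece maps [−1, ∞) onto (−∞, 20].
The images leave a gap (21 has no preimage), so T is not surjective, hence not bijective.
Because the two images are disjoint, no x < −1 has T(x) = T(−1), so we compute T⁻¹(20): 20 lies in (−∞, 20], so solve −4x + 16 = 20: x = (20 − 16)/(−4) = −1.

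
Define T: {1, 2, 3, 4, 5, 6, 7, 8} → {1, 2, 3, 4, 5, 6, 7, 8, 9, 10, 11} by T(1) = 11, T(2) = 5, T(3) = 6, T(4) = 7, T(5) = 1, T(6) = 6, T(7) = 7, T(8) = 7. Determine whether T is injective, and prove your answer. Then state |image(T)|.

5

T(3) = 6 = T(6) with 3 ≠ 6, so T is not injective.
The image of T is {1, 5, 6, 7, 11}, which has 5 elements.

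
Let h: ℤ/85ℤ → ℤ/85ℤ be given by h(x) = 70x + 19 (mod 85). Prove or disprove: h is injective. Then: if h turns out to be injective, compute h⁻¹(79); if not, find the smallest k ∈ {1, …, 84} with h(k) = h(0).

We have gcd(70, 85) = 5 > 1. Taking a = 0 and b = 17: h(0) = 19 and h(17) = 70·17 + 19 = 1209 ≡ 19 (mod 85).
So h(0) = h(17) while 0 ≠ 17, hence h is not injective.
Since h is not injective, we find the least positive k with h(k) = h(0): this means 70k ≡ 0 (mod 85), i.e. 85 ∣ 70k. Since gcd(70, 85) = 5, dividing through by 5 this holds exactly when 17 ∣ 14k, and as gcd(14, 17) = 1, exactly when 17 ∣ k.
The smallest positive such k is 17.

17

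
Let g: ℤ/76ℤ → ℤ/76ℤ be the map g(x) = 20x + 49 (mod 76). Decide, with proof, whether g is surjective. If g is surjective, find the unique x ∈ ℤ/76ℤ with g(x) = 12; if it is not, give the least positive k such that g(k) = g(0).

19

Since gcd(20, 76) = 4, we have 20x ≡ 0 (mod 4) for all x, so g(x) ≡ 1 (mod 4).
But 0 ≢ 1 (mod 4), so 0 ∈ ℤ/76ℤ has no preimage. Thus g is not surjective.
Since g is not surjective, we find the least positive k with g(k) = g(0): this means 20k ≡ 0 (mod 76), i.e. 76 ∣ 20k. Since gcd(20, 76) = 4, dividing through by 4 this holds exactly when 19 ∣ 5k, and as gcd(5, 19) = 1, exactly when 19 ∣ k.
The smallest positive such k is 19.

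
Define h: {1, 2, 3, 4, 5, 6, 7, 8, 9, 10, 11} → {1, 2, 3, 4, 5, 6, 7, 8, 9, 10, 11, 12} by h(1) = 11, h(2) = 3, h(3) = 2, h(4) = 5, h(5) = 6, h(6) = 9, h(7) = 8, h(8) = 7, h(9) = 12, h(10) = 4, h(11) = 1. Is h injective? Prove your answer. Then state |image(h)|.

The values h(1), …, h(11) are 11, 3, 2, 5, 6, 9, 8, 7, 12, 4, 1 — all distinct.
So h(s) = h(t) only when s = t, and h is injective.
The image of h is {1, 2, 3, 4, 5, 6, 7, 8, 9, 11, 12}, which has 11 elements.

11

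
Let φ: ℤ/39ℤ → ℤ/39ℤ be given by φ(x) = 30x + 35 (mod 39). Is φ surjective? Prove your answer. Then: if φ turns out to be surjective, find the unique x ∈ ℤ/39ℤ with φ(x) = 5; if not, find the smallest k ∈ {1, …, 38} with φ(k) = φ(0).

13

Since gcd(30, 39) = 3, we have 30x ≡ 0 (mod 3) for all x, so φ(x) ≡ 2 (mod 3).
But 0 ≢ 2 (mod 3), so 0 ∈ ℤ/39ℤ has no preimage. Hence φ is not surjective.
Since φ is not surjective, we find the least positive k with φ(k) = φ(0): this means 30k ≡ 0 (mod 39), i.e. 39 ∣ 30k. Since gcd(30, 39) = 3, dividing through by 3 this holds exactly when 13 ∣ 10k, and as gcd(10, 13) = 1, exactly when 13 ∣ k.
The smallest positive such k is 13.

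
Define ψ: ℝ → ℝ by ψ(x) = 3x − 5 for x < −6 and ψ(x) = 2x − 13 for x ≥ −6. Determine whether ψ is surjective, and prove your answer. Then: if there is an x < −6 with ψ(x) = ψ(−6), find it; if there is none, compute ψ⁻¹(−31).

Both pieces are strictly increasing (slopes 3 and 2), so each is injective on its own interval.
The left piece maps (−∞, −6) onto (−∞, −23); the right piece maps [−6, ∞) onto [−25, ∞).
The union (−∞, −23) ∪ [−25, ∞) covers ℝ, so ψ is surjective.
For the follow-up: the images overlap, so an x < −6 with ψ(x) = ψ(−6) exists. ψ(−6) = −25; solving 3x − 5 = −25 for x < −6 gives x = (−25 + 5)/3 = −20/3.

-20/3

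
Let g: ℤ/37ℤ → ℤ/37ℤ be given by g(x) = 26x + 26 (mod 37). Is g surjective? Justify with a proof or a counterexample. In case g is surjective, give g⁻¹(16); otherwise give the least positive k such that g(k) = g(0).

11

Since gcd(26, 37) = 1, 26 is invertible modulo 37. Euclid's algorithm: 37 = 1·26 + 11, 26 = 2·11 + 4, 11 = 2·4 + 3, 4 = 1·3 + 1; back-substituting gives 1 = 10·26 − 7·37, so 26⁻¹ ≡ 10 (mod 37).
Then y ↦ 10(y − 26) is a two-sided inverse to g, so every y ∈ ℤ/37ℤ has a preimage.
Thus g is surjective.
Since g is surjective, we find g⁻¹(16): we need 26x ≡ 16 − 26 ≡ 27 (mod 37). Using 26⁻¹ = 10: x ≡ 10·27 = 270 = 7·37 + 11, so x = 11.
Check: g(11) = 26·11 + 26 = 312 = 8·37 + 16 ≡ 16 (mod 37).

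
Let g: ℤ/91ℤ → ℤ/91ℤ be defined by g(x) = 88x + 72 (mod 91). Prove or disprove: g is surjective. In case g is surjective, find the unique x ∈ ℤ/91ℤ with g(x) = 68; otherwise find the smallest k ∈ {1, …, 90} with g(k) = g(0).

By definition, surjectivity means every element of the codomain has a preimage under g.
Since gcd(88, 91) = 1, 88 is invertible modulo 91. Euclid's algorithm: 91 = 1·88 + 3, 88 = 29·3 + 1; back-substituting gives 1 = 30·88 − 29·91, so 88⁻¹ ≡ 30 (mod 91).
For any y ∈ ℤ/91ℤ, x = 30(y − 72) mod 91 satisfies g(x) = 88·30(y − 72) + 72 ≡ y (since 88·30 ≡ 1 mod 91). So every y has a preimage.
Therefore g is surjective.
Since g is surjective, we compute g⁻¹(68): solve 88x + 72 ≡ 68 (mod 91), i.e. 88x ≡ 87 (mod 91).
Multiplying by 88⁻¹ = 30 gives x ≡ 30·87 = 2610 = 28·91 + 62 ≡ 62 (mod 91).
Check: g(62) = 88·62 + 72 = 5528 = 60·91 + 68 ≡ 68 (mod 91).

62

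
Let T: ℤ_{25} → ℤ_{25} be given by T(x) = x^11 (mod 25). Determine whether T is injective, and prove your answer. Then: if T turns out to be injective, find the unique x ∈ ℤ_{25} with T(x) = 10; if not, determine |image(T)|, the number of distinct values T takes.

T(0) = 0^11 = 0.
T(5): Repeated squaring mod 25: 5^1 ≡ 5, 5^2 ≡ 5² = 25 ≡ 0, 5^4 ≡ 0² = 0, 5^8 ≡ 0² = 0. Since 11 = 8 + 2 + 1, 5^11 ≡ 0·0·5: 0·0 = 0, then 0·5 = 0. So 5^11 ≡ 0 (mod 25).
So T(0) = T(5) = 0 while 0 ≠ 5, thus T is not injective.
Since T is not injective, we determine |image(T)|. Computing x^11 mod 25 for each x (by repeated squaring, reducing mod 25 at every step), the values T(0), T(1), …, T(24) are: 0, 1, 23, 22, 4, 0, 6, 18, 17, 9, 0, 11, 13, 12, 14, 0, 16, 8, 7, 19, 0, 21, 3, 2, 24.
The distinct values are {0, 1, 2, 3, 4, 6, 7, 8, 9, 11, 12, 13, 14, 16, 17, 18, 19, 21, 22, 23, 24}; there are 21 of them.

21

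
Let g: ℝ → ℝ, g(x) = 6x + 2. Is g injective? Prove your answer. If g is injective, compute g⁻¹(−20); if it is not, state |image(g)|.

-11/3

Suppose g(a) = g(b). Then 6a + 2 = 6b + 2, hence 6a = 6b, therefore a = b.
Thus g is injective.
Since g is injective, we compute g⁻¹(−20) = (−20 − 2)/6 = −11/3.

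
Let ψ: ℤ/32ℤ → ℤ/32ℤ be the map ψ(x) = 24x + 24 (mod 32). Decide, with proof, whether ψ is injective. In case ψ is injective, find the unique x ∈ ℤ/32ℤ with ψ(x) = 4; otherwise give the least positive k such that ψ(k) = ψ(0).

Recall: injectivity means: for all u, v in the domain, ψ(u) = ψ(v) implies u = v.
We have gcd(24, 32) = 8 > 1. Taking u = 0 and v = 4: ψ(0) = 24 and ψ(4) = 24·4 + 24 = 120 ≡ 24 (mod 32).
So ψ(0) = ψ(4) while 0 ≠ 4, hence ψ is not injective.
Since ψ is not injective, we find the least positive k with ψ(k) = ψ(0): this means 24k ≡ 0 (mod 32), i.e. 32 ∣ 24k. Since gcd(24, 32) = 8, dividing through by 8 this holds exactly when 4 ∣ 3k, and as gcd(3, 4) = 1, exactly when 4 ∣ k.
The smallest positive such k is 4.

4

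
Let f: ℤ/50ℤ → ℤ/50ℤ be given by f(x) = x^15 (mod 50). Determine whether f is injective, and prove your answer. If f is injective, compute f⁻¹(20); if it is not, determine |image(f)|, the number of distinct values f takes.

10

f(0) = 0^15 = 0.
f(10): Repeated squaring mod 50: 10^1 ≡ 10, 10^2 ≡ 10² = 100 ≡ 0, 10^4 ≡ 0² = 0, 10^8 ≡ 0² = 0. Since 15 = 8 + 4 + 2 + 1, 10^15 ≡ 0·0·0·10: 0·0 = 0, then 0·0 = 0, then 0·10 = 0. So 10^15 ≡ 0 (mod 50).
So f(0) = f(10) = 0 while 0 ≠ 10, so f is not injective.
Since f is not injective, we determine |image(f)|. Computing x^15 mod 50 for each x (by repeated squaring, reducing mod 50 at every step), the values f(0), f(1), …, f(49) are: 0, 1, 18, 7, 24, 25, 26, 43, 32, 49, 0, 1, 18, 7, 24, 25, 26, 43, 32, 49, 0, 1, 18, 7, 24, 25, 26, 43, 32, 49, 0, 1, 18, 7, 24, 25, 26, 43, 32, 49, 0, 1, 18, 7, 24, 25, 26, 43, 32, 49.
The distinct values are {0, 1, 7, 18, 24, 25, 26, 32, 43, 49}; there are 10 of them.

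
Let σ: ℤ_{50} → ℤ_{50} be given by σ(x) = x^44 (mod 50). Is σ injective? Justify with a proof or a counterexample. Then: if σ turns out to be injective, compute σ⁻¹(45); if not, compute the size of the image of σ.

12

σ(1) = 1^44 = 1.
σ(7): Repeated squaring mod 50: 7^1 ≡ 7, 7^2 ≡ 7² = 49, 7^4 ≡ 49² = 2401 ≡ 1, 7^8 ≡ 1² = 1, 7^16 ≡ 1² = 1, 7^32 ≡ 1² = 1. Since 44 = 32 + 8 + 4, 7^44 ≡ 1·1·1: 1·1 = 1, then 1·1 = 1. So 7^44 ≡ 1 (mod 50).
So σ(1) = σ(7) = 1 while 1 ≠ 7, so σ is not injective.
Since σ is not injective, we determine |image(σ)|. Computing x^44 mod 50 for each x (by repeated squaring, reducing mod 50 at every step), the values σ(0), σ(1), …, σ(49) are: 0, 1, 16, 31, 6, 25, 46, 1, 46, 11, 0, 41, 36, 11, 16, 25, 36, 21, 26, 21, 0, 31, 6, 41, 26, 25, 26, 41, 6, 31, 0, 21, 26, 21, 36, 25, 16, 11, 36, 41, 0, 11, 46, 1, 46, 25, 6, 31, 16, 1.
The distinct values are {0, 1, 6, 11, 16, 21, 25, 26, 31, 36, 41, 46}; there are 12 of them.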